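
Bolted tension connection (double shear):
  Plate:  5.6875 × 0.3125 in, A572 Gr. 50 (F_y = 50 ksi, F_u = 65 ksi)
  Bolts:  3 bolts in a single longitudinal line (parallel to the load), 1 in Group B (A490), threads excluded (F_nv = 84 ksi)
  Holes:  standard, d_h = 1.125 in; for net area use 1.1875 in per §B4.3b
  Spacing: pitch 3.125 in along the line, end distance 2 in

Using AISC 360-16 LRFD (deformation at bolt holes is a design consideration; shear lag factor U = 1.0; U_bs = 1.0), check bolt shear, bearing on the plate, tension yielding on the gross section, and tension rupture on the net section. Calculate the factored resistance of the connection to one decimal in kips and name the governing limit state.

68.6 kips (net-section rupture governs)

Bolt shear: A_b = π(1)²/4 = 0.7854 in². φR_n = 0.75 × 84 × 0.7854 × 3 × 2 = 296.9 kips.
Bearing (0.3125 in plate, F_u = 65 ksi): end bolts L_c = 2 − 1.125/2 = 1.4375, R_n = min(1.2×1.4375×0.3125×65, 2.4×1×0.3125×65) = 35.039 kips/bolt; interior L_c = 3.125 − 1.125 = 2, R_n = 48.75 kips/bolt. φR_n = 0.75 × (1×35.039 + 2×48.75) = 99.4 kips.
Tension yield (gross): A_g = 5.6875×0.3125 = 1.7773 in². φR_n = 0.90 × 50 × 1.7773 = 80.0 kips.
Tension rupture (net): A_n = (5.6875 − 1×1.1875)×0.3125 = 1.4063 in² (U = 1.0, A_e = A_n). φR_n = 0.75 × 65 × 1.4063 = 68.6 kips.
Governing: min(296.9, 99.4, 80.0, 68.6) = 68.6 kips → net-section rupture.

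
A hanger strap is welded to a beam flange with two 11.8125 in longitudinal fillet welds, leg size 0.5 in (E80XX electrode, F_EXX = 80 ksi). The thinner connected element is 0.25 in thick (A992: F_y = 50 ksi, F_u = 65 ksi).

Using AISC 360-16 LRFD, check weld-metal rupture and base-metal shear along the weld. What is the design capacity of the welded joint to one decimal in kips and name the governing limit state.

172.8 kips (base-metal shear governs)

Weld metal: throat = 0.707×0.5 = 0.3535 in, L = 2×11.8125 = 23.625 in. φR_n = 0.75 × 0.6 × 80 × 0.3535 × 23.625 = 300.7 kips.
Base metal shear (0.25 in plate): yield φR_n = 1.0×0.6×50×0.25×23.625 = 177.2 kips; rupture φR_n = 0.75×0.6×65×0.25×23.625 = 172.8 kips; take 172.8 kips (rupture).
Governing: min(300.7, 172.8) = 172.8 kips → base-metal shear.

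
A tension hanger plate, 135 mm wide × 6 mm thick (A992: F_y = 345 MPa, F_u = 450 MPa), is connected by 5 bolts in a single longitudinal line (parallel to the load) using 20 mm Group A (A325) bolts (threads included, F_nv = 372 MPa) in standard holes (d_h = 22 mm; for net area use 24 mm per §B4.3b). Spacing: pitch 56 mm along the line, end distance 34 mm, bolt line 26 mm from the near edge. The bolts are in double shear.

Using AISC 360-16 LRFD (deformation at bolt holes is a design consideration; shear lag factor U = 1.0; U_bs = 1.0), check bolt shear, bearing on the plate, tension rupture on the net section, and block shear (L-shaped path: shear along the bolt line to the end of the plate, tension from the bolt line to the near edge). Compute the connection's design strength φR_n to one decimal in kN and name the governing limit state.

210.6 kN (block shear governs)

Bolt shear: A_b = π(20)²/4 = 314.16 mm². φR_n = 0.75 × 372 × 314.16 × 5 × 2 = 876.5 kN.
Bearing (6 mm plate, F_u = 450 MPa): end bolts L_c = 34 − 22/2 = 23, R_n = min(1.2×23×6×450, 2.4×20×6×450) = 74.52 kN/bolt; interior L_c = 56 − 22 = 34, R_n = 110.16 kN/bolt. φR_n = 0.75 × (1×74.52 + 4×110.16) = 386.4 kN.
Tension rupture (net): A_n = (135 − 1×24)×6 = 666 mm² (U = 1.0, A_e = A_n). φR_n = 0.75 × 450 × 666 = 224.8 kN.
Block shear: shear path 1×[34+4×56] = 1×258 mm, A_gv = 1548, A_nv = 1×(258 − 4.5×24)×6 = 900 mm²; tension to near edge: (26 − 0.5×24)×6 = 84 mm². R_n = min(0.6×450×900, 0.6×345×1548) + 1.0×450×84 = min(243, 320.44) + 37.8 = 280.8 kN. φR_n = 0.75 × 280.8 = 210.6 kN.
Governing: min(876.5, 386.4, 224.8, 210.6) = 210.6 kN → block shear.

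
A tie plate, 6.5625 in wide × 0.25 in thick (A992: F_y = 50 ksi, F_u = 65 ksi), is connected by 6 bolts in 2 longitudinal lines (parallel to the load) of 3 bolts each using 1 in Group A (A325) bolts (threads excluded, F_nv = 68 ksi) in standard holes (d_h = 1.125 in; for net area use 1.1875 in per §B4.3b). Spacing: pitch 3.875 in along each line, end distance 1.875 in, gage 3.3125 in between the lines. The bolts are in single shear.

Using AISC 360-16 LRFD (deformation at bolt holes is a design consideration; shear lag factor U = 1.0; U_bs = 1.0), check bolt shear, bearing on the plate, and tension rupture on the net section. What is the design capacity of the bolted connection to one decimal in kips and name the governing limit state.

51.0 kips (net-section rupture governs)

Bolt shear: A_b = π(1)²/4 = 0.7854 in². φR_n = 0.75 × 68 × 0.7854 × 6 × 1 = 240.3 kips.
Bearing (0.25 in plate, F_u = 65 ksi): end bolts L_c = 1.875 − 1.125/2 = 1.3125, R_n = min(1.2×1.3125×0.25×65, 2.4×1×0.25×65) = 25.594 kips/bolt; interior L_c = 3.875 − 1.125 = 2.75, R_n = 39 kips/bolt. φR_n = 0.75 × (2×25.594 + 4×39) = 155.4 kips.
Tension rupture (net): A_n = (6.5625 − 2×1.1875)×0.25 = 1.0469 in² (U = 1.0, A_e = A_n). φR_n = 0.75 × 65 × 1.0469 = 51.0 kips.
Governing: min(240.3, 155.4, 51.0) = 51.0 kips → net-section rupture.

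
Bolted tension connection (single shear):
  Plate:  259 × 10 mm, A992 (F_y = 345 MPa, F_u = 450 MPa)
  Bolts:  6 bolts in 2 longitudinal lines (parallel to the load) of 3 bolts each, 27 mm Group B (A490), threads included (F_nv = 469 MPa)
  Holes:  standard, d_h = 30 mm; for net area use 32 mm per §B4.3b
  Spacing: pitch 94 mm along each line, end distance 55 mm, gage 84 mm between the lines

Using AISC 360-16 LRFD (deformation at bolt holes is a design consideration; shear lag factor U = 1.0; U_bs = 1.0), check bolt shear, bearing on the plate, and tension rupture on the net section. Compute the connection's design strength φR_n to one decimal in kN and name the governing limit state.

Bolt shear: A_b = π(27)²/4 = 572.56 mm². φR_n = 0.75 × 469 × 572.56 × 6 × 1 = 1208.4 kN.
Bearing (10 mm plate, F_u = 450 MPa): end bolts L_c = 55 − 30/2 = 40, R_n = min(1.2×40×10×450, 2.4×27×10×450) = 216 kN/bolt; interior L_c = 94 − 30 = 64, R_n = 291.6 kN/bolt. φR_n = 0.75 × (2×216 + 4×291.6) = 1198.8 kN.
Tension rupture (net): A_n = (259 − 2×32)×10 = 1950 mm² (U = 1.0, A_e = A_n). φR_n = 0.75 × 450 × 1950 = 658.1 kN.
Governing: min(1208.4, 1198.8, 658.1) = 658.1 kN → net-section rupture.

658.1 kN (net-section rupture governs)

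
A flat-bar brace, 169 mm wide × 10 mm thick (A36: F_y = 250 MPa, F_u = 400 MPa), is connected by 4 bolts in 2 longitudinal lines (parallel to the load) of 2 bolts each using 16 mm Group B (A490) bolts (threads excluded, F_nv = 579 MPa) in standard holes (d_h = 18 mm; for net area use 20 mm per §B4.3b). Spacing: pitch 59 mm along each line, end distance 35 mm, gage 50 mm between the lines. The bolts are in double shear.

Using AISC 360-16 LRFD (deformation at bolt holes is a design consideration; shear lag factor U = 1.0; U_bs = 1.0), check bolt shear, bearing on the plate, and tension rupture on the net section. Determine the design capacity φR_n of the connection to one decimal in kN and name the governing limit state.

Bolt shear: A_b = π(16)²/4 = 201.06 mm². φR_n = 0.75 × 579 × 201.06 × 4 × 2 = 698.5 kN.
Bearing (10 mm plate, F_u = 400 MPa): end bolts L_c = 35 − 18/2 = 26, R_n = min(1.2×26×10×400, 2.4×16×10×400) = 124.8 kN/bolt; interior L_c = 59 − 18 = 41, R_n = 153.6 kN/bolt. φR_n = 0.75 × (2×124.8 + 2×153.6) = 417.6 kN.
Tension rupture (net): A_n = (169 − 2×20)×10 = 1290 mm² (U = 1.0, A_e = A_n). φR_n = 0.75 × 400 × 1290 = 387.0 kN.
Governing: min(698.5, 417.6, 387.0) = 387.0 kN → net-section rupture.

387.0 kN (net-section rupture governs)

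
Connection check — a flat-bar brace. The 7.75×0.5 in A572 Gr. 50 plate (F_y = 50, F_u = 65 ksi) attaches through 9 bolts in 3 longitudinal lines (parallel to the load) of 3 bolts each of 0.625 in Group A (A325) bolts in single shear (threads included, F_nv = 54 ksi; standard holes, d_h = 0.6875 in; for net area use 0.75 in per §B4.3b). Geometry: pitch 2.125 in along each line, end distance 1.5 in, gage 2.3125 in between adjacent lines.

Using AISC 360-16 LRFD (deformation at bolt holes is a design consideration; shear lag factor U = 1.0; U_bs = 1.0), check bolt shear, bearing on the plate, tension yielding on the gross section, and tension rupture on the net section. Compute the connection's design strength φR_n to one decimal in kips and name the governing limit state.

111.8 kips (bolt shear governs)

Bolt shear: A_b = π(0.625)²/4 = 0.3068 in². φR_n = 0.75 × 54 × 0.3068 × 9 × 1 = 111.8 kips.
Bearing (0.5 in plate, F_u = 65 ksi): end bolts L_c = 1.5 − 0.6875/2 = 1.15625, R_n = min(1.2×1.15625×0.5×65, 2.4×0.625×0.5×65) = 45.094 kips/bolt; interior L_c = 2.125 − 0.6875 = 1.4375, R_n = 48.75 kips/bolt. φR_n = 0.75 × (3×45.094 + 6×48.75) = 320.8 kips.
Tension yield (gross): A_g = 7.75×0.5 = 3.875 in². φR_n = 0.90 × 50 × 3.875 = 174.4 kips.
Tension rupture (net): A_n = (7.75 − 3×0.75)×0.5 = 2.75 in² (U = 1.0, A_e = A_n). φR_n = 0.75 × 65 × 2.75 = 134.1 kips.
Governing: min(111.8, 320.8, 174.4, 134.1) = 111.8 kips → bolt shear.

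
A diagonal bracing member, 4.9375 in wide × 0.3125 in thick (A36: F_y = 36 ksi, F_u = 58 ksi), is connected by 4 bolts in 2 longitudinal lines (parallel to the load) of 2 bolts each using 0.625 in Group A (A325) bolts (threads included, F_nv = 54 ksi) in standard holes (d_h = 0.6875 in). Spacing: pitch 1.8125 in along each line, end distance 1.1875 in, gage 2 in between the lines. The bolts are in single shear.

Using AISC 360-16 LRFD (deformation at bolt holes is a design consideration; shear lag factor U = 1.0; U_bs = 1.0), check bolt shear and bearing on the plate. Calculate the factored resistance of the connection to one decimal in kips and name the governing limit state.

Bolt shear: A_b = π(0.625)²/4 = 0.3068 in². φR_n = 0.75 × 54 × 0.3068 × 4 × 1 = 49.7 kips.
Bearing (0.3125 in plate, F_u = 58 ksi): end bolts L_c = 1.1875 − 0.6875/2 = 0.84375, R_n = min(1.2×0.84375×0.3125×58, 2.4×0.625×0.3125×58) = 18.352 kips/bolt; interior L_c = 1.8125 − 0.6875 = 1.125, R_n = 24.469 kips/bolt. φR_n = 0.75 × (2×18.352 + 2×24.469) = 64.2 kips.
Governing: min(49.7, 64.2) = 49.7 kips → bolt shear.

49.7 kips (bolt shear governs)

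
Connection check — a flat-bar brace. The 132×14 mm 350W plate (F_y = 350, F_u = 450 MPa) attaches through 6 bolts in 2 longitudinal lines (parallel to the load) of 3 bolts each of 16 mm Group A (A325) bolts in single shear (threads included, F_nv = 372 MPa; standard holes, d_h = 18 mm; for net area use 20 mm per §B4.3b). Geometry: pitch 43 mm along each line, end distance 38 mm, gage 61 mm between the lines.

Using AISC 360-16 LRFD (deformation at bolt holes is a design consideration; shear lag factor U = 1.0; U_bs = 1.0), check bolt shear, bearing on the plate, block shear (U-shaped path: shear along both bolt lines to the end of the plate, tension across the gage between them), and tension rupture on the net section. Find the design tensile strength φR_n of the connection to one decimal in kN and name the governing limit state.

Bolt shear: A_b = π(16)²/4 = 201.06 mm². φR_n = 0.75 × 372 × 201.06 × 6 × 1 = 336.6 kN.
Bearing (14 mm plate, F_u = 450 MPa): end bolts L_c = 38 − 18/2 = 29, R_n = min(1.2×29×14×450, 2.4×16×14×450) = 219.24 kN/bolt; interior L_c = 43 − 18 = 25, R_n = 189 kN/bolt. φR_n = 0.75 × (2×219.24 + 4×189) = 895.9 kN.
Block shear: shear path 2×[38+2×43] = 2×124 mm, A_gv = 3472, A_nv = 2×(124 − 2.5×20)×14 = 2072 mm²; tension across gage: (61 − 1×20)×14 = 574 mm². R_n = min(0.6×450×2072, 0.6×350×3472) + 1.0×450×574 = min(559.44, 729.12) + 258.3 = 817.74 kN. φR_n = 0.75 × 817.74 = 613.3 kN.
Tension rupture (net): A_n = (132 − 2×20)×14 = 1288 mm² (U = 1.0, A_e = A_n). φR_n = 0.75 × 450 × 1288 = 434.7 kN.
Governing: min(336.6, 895.9, 613.3, 434.7) = 336.6 kN → bolt shear.

336.6 kN (bolt shear governs)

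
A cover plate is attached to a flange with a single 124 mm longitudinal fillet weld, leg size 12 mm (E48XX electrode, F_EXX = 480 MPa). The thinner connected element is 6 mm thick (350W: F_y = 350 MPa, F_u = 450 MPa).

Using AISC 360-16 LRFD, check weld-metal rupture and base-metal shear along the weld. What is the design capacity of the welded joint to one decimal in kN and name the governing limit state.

150.7 kN (base-metal shear governs)

Weld metal: throat = 0.707×12 = 8.484 mm, L = 124 mm. φR_n = 0.75 × 0.6 × 480 × 8.484 × 124 = 227.2 kN.
Base metal shear (6 mm plate): yield φR_n = 1.0×0.6×350×6×124 = 156.2 kN; rupture φR_n = 0.75×0.6×450×6×124 = 150.7 kN; take 150.7 kN (rupture).
Governing: min(227.2, 150.7) = 150.7 kN → base-metal shear.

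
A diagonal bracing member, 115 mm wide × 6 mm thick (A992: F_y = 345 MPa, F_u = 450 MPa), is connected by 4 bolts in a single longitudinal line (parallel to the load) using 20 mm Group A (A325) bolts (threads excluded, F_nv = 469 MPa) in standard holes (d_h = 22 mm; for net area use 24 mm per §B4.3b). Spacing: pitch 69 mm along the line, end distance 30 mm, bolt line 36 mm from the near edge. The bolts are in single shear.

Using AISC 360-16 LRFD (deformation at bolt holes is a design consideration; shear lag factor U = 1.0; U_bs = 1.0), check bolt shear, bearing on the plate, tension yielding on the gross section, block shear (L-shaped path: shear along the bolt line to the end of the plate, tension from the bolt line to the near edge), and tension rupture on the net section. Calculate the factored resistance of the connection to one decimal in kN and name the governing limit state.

Bolt shear: A_b = π(20)²/4 = 314.16 mm². φR_n = 0.75 × 469 × 314.16 × 4 × 1 = 442.0 kN.
Bearing (6 mm plate, F_u = 450 MPa): end bolts L_c = 30 − 22/2 = 19, R_n = min(1.2×19×6×450, 2.4×20×6×450) = 61.56 kN/bolt; interior L_c = 69 − 22 = 47, R_n = 129.6 kN/bolt. φR_n = 0.75 × (1×61.56 + 3×129.6) = 337.8 kN.
Tension yield (gross): A_g = 115×6 = 690 mm². φR_n = 0.90 × 345 × 690 = 214.2 kN.
Block shear: shear path 1×[30+3×69] = 1×237 mm, A_gv = 1422, A_nv = 1×(237 − 3.5×24)×6 = 918 mm²; tension to near edge: (36 − 0.5×24)×6 = 144 mm². R_n = min(0.6×450×918, 0.6×345×1422) + 1.0×450×144 = min(247.86, 294.35) + 64.8 = 312.66 kN. φR_n = 0.75 × 312.66 = 234.5 kN.
Tension rupture (net): A_n = (115 − 1×24)×6 = 546 mm² (U = 1.0, A_e = A_n). φR_n = 0.75 × 450 × 546 = 184.3 kN.
Governing: min(442.0, 337.8, 214.2, 234.5, 184.3) = 184.3 kN → net-section rupture.

184.3 kN (net-section rupture governs)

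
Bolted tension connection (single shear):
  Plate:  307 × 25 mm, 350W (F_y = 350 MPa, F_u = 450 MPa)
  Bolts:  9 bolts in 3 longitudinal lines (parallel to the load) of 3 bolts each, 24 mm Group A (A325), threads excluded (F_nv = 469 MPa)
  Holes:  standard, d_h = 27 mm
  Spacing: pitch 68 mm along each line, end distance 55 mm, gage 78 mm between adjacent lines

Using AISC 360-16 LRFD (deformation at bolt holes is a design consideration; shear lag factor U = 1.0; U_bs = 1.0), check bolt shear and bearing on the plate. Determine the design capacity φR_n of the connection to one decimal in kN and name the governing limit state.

1432.2 kN (bolt shear governs)

Bolt shear: A_b = π(24)²/4 = 452.39 mm². φR_n = 0.75 × 469 × 452.39 × 9 × 1 = 1432.2 kN.
Bearing (25 mm plate, F_u = 450 MPa): end bolts L_c = 55 − 27/2 = 41.5, R_n = min(1.2×41.5×25×450, 2.4×24×25×450) = 560.25 kN/bolt; interior L_c = 68 − 27 = 41, R_n = 553.5 kN/bolt. φR_n = 0.75 × (3×560.25 + 6×553.5) = 3751.3 kN.
Governing: min(1432.2, 3751.3) = 1432.2 kN → bolt shear.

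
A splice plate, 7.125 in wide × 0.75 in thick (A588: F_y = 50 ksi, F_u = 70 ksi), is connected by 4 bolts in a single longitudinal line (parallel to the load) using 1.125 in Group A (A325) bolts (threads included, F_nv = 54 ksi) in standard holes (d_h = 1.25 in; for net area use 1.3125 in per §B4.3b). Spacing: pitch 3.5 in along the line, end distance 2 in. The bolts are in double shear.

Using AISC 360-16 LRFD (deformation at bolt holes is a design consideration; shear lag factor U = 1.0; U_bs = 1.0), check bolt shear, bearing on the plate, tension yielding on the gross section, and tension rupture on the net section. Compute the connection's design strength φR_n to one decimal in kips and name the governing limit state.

228.9 kips (net-section rupture governs)

Bolt shear: A_b = π(1.125)²/4 = 0.99402 in². φR_n = 0.75 × 54 × 0.99402 × 4 × 2 = 322.1 kips.
Bearing (0.75 in plate, F_u = 70 ksi): end bolts L_c = 2 − 1.25/2 = 1.375, R_n = min(1.2×1.375×0.75×70, 2.4×1.125×0.75×70) = 86.625 kips/bolt; interior L_c = 3.5 − 1.25 = 2.25, R_n = 141.75 kips/bolt. φR_n = 0.75 × (1×86.625 + 3×141.75) = 383.9 kips.
Tension yield (gross): A_g = 7.125×0.75 = 5.3438 in². φR_n = 0.90 × 50 × 5.3438 = 240.5 kips.
Tension rupture (net): A_n = (7.125 − 1×1.3125)×0.75 = 4.3594 in² (U = 1.0, A_e = A_n). φR_n = 0.75 × 70 × 4.3594 = 228.9 kips.
Governing: min(322.1, 383.9, 240.5, 228.9) = 228.9 kips → net-section rupture.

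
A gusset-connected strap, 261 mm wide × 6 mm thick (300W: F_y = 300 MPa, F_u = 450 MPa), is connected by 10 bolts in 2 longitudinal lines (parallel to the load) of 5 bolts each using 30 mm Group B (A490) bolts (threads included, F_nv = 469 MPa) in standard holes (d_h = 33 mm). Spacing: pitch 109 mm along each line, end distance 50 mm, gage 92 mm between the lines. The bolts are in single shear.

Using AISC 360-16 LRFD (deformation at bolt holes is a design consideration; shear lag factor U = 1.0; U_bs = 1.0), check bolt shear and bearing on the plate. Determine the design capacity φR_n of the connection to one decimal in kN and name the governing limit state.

1329.2 kN (bearing governs)

Bolt shear: A_b = π(30)²/4 = 706.86 mm². φR_n = 0.75 × 469 × 706.86 × 10 × 1 = 2486.4 kN.
Bearing (6 mm plate, F_u = 450 MPa): end bolts L_c = 50 − 33/2 = 33.5, R_n = min(1.2×33.5×6×450, 2.4×30×6×450) = 108.54 kN/bolt; interior L_c = 109 − 33 = 76, R_n = 194.4 kN/bolt. φR_n = 0.75 × (2×108.54 + 8×194.4) = 1329.2 kN.
Governing: min(2486.4, 1329.2) = 1329.2 kN → bearing.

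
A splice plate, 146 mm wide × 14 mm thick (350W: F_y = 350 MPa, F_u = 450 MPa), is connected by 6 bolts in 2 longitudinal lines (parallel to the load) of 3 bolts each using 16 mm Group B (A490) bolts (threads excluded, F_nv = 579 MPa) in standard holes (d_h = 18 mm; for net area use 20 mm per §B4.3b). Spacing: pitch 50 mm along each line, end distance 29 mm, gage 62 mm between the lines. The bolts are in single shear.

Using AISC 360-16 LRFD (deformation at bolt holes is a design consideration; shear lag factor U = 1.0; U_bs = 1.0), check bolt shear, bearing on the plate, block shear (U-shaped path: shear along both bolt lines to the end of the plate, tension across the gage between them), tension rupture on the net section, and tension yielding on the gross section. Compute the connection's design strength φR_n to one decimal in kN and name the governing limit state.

500.9 kN (net-section rupture governs)

Bolt shear: A_b = π(16)²/4 = 201.06 mm². φR_n = 0.75 × 579 × 201.06 × 6 × 1 = 523.9 kN.
Bearing (14 mm plate, F_u = 450 MPa): end bolts L_c = 29 − 18/2 = 20, R_n = min(1.2×20×14×450, 2.4×16×14×450) = 151.2 kN/bolt; interior L_c = 50 − 18 = 32, R_n = 241.92 kN/bolt. φR_n = 0.75 × (2×151.2 + 4×241.92) = 952.6 kN.
Block shear: shear path 2×[29+2×50] = 2×129 mm, A_gv = 3612, A_nv = 2×(129 − 2.5×20)×14 = 2212 mm²; tension across gage: (62 − 1×20)×14 = 588 mm². R_n = min(0.6×450×2212, 0.6×350×3612) + 1.0×450×588 = min(597.24, 758.52) + 264.6 = 861.84 kN. φR_n = 0.75 × 861.84 = 646.4 kN.
Tension rupture (net): A_n = (146 − 2×20)×14 = 1484 mm² (U = 1.0, A_e = A_n). φR_n = 0.75 × 450 × 1484 = 500.9 kN.
Tension yield (gross): A_g = 146×14 = 2044 mm². φR_n = 0.90 × 350 × 2044 = 643.9 kN.
Governing: min(523.9, 952.6, 646.4, 500.9, 643.9) = 500.9 kN → net-section rupture.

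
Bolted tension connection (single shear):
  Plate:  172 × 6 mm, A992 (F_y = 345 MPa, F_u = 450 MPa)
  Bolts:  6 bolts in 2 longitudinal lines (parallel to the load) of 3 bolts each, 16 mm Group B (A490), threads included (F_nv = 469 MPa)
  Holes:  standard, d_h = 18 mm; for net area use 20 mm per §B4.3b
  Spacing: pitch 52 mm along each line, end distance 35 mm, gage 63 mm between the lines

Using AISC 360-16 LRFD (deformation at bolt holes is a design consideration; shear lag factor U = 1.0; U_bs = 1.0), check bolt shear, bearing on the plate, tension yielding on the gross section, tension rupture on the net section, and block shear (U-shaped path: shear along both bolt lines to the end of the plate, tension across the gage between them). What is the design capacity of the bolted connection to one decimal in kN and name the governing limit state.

267.3 kN (net-section rupture governs)

Bolt shear: A_b = π(16)²/4 = 201.06 mm². φR_n = 0.75 × 469 × 201.06 × 6 × 1 = 424.3 kN.
Bearing (6 mm plate, F_u = 450 MPa): end bolts L_c = 35 − 18/2 = 26, R_n = min(1.2×26×6×450, 2.4×16×6×450) = 84.24 kN/bolt; interior L_c = 52 − 18 = 34, R_n = 103.68 kN/bolt. φR_n = 0.75 × (2×84.24 + 4×103.68) = 437.4 kN.
Tension yield (gross): A_g = 172×6 = 1032 mm². φR_n = 0.90 × 345 × 1032 = 320.4 kN.
Tension rupture (net): A_n = (172 − 2×20)×6 = 792 mm² (U = 1.0, A_e = A_n). φR_n = 0.75 × 450 × 792 = 267.3 kN.
Block shear: shear path 2×[35+2×52] = 2×139 mm, A_gv = 1668, A_nv = 2×(139 − 2.5×20)×6 = 1068 mm²; tension across gage: (63 − 1×20)×6 = 258 mm². R_n = min(0.6×450×1068, 0.6×345×1668) + 1.0×450×258 = min(288.36, 345.28) + 116.1 = 404.46 kN. φR_n = 0.75 × 404.46 = 303.3 kN.
Governing: min(424.3, 437.4, 320.4, 267.3, 303.3) = 267.3 kN → net-section rupture.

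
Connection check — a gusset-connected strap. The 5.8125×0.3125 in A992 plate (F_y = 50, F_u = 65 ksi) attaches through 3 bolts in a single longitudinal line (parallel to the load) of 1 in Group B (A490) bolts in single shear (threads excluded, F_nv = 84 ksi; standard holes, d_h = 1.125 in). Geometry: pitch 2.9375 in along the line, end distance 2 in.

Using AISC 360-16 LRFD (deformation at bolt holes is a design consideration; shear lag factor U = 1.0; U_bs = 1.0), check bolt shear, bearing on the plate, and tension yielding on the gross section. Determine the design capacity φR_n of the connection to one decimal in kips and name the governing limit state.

Bolt shear: A_b = π(1)²/4 = 0.7854 in². φR_n = 0.75 × 84 × 0.7854 × 3 × 1 = 148.4 kips.
Bearing (0.3125 in plate, F_u = 65 ksi): end bolts L_c = 2 − 1.125/2 = 1.4375, R_n = min(1.2×1.4375×0.3125×65, 2.4×1×0.3125×65) = 35.039 kips/bolt; interior L_c = 2.9375 − 1.125 = 1.8125, R_n = 44.18 kips/bolt. φR_n = 0.75 × (1×35.039 + 2×44.18) = 92.5 kips.
Tension yield (gross): A_g = 5.8125×0.3125 = 1.8164 in². φR_n = 0.90 × 50 × 1.8164 = 81.7 kips.
Governing: min(148.4, 92.5, 81.7) = 81.7 kips → gross-section yield.

81.7 kips (gross-section yield governs)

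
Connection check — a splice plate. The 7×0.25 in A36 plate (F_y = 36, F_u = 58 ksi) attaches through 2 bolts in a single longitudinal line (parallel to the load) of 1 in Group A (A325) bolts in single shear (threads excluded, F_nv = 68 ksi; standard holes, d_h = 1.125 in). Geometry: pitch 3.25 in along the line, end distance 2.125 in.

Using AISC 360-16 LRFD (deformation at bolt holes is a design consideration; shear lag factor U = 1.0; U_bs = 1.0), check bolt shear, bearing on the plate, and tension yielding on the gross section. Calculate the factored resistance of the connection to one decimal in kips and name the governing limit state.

Bolt shear: A_b = π(1)²/4 = 0.7854 in². φR_n = 0.75 × 68 × 0.7854 × 2 × 1 = 80.1 kips.
Bearing (0.25 in plate, F_u = 58 ksi): end bolts L_c = 2.125 − 1.125/2 = 1.5625, R_n = min(1.2×1.5625×0.25×58, 2.4×1×0.25×58) = 27.188 kips/bolt; interior L_c = 3.25 − 1.125 = 2.125, R_n = 34.8 kips/bolt. φR_n = 0.75 × (1×27.188 + 1×34.8) = 46.5 kips.
Tension yield (gross): A_g = 7×0.25 = 1.75 in². φR_n = 0.90 × 36 × 1.75 = 56.7 kips.
Governing: min(80.1, 46.5, 56.7) = 46.5 kips → bearing.

46.5 kips (bearing governs)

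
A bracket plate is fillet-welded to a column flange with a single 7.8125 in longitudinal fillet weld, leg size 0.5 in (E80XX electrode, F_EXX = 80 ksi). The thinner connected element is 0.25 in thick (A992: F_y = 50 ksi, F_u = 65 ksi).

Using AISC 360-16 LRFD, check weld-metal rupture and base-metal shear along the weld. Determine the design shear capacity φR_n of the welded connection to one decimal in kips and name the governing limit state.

57.1 kips (base-metal shear governs)

Weld metal: throat = 0.707×0.5 = 0.3535 in, L = 7.8125 in. φR_n = 0.75 × 0.6 × 80 × 0.3535 × 7.8125 = 99.4 kips.
Base metal shear (0.25 in plate): yield φR_n = 1.0×0.6×50×0.25×7.8125 = 58.6 kips; rupture φR_n = 0.75×0.6×65×0.25×7.8125 = 57.1 kips; take 57.1 kips (rupture).
Governing: min(99.4, 57.1) = 57.1 kips → base-metal shear.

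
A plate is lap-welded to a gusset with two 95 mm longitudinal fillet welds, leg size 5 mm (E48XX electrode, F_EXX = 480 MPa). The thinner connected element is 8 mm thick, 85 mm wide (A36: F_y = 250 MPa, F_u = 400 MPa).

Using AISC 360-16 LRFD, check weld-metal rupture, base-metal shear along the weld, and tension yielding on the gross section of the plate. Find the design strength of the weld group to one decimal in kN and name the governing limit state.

Weld metal: throat = 0.707×5 = 3.535 mm, L = 2×95 = 190 mm. φR_n = 0.75 × 0.6 × 480 × 3.535 × 190 = 145.1 kN.
Base metal shear (8 mm plate): yield φR_n = 1.0×0.6×250×8×190 = 228.0 kN; rupture φR_n = 0.75×0.6×400×8×190 = 273.6 kN; take 228.0 kN (yield).
Tension yield (gross): A_g = 85×8 = 680 mm². φR_n = 0.90 × 250 × 680 = 153.0 kN.
Governing: min(145.1, 228.0, 153.0) = 145.1 kN → weld metal.

145.1 kN (weld metal governs)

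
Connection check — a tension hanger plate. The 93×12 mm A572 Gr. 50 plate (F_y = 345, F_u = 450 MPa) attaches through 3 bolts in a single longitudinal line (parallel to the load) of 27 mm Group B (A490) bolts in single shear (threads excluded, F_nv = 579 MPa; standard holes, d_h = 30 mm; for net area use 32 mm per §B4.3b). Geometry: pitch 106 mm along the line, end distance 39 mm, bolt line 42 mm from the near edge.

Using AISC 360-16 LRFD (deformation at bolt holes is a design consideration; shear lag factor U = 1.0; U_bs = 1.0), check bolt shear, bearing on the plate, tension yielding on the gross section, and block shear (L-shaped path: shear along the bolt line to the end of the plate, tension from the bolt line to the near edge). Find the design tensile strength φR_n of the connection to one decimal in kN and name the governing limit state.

346.5 kN (gross-section yield governs)

Bolt shear: A_b = π(27)²/4 = 572.56 mm². φR_n = 0.75 × 579 × 572.56 × 3 × 1 = 745.9 kN.
Bearing (12 mm plate, F_u = 450 MPa): end bolts L_c = 39 − 30/2 = 24, R_n = min(1.2×24×12×450, 2.4×27×12×450) = 155.52 kN/bolt; interior L_c = 106 − 30 = 76, R_n = 349.92 kN/bolt. φR_n = 0.75 × (1×155.52 + 2×349.92) = 641.5 kN.
Tension yield (gross): A_g = 93×12 = 1116 mm². φR_n = 0.90 × 345 × 1116 = 346.5 kN.
Block shear: shear path 1×[39+2×106] = 1×251 mm, A_gv = 3012, A_nv = 1×(251 − 2.5×32)×12 = 2052 mm²; tension to near edge: (42 − 0.5×32)×12 = 312 mm². R_n = min(0.6×450×2052, 0.6×345×3012) + 1.0×450×312 = min(554.04, 623.48) + 140.4 = 694.44 kN. φR_n = 0.75 × 694.44 = 520.8 kN.
Governing: min(745.9, 641.5, 346.5, 520.8) = 346.5 kN → gross-section yield.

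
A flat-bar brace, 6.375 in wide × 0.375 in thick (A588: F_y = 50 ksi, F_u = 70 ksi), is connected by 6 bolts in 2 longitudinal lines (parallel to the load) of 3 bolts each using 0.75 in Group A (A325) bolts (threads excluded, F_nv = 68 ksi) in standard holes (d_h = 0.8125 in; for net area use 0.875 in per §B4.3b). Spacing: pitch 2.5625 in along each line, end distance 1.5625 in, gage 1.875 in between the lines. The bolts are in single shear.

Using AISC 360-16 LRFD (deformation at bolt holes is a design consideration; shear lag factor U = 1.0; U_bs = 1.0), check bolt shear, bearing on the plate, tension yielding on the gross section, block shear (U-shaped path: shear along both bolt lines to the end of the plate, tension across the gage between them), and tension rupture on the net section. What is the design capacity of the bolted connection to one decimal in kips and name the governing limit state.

91.1 kips (net-section rupture governs)

Bolt shear: A_b = π(0.75)²/4 = 0.44179 in². φR_n = 0.75 × 68 × 0.44179 × 6 × 1 = 135.2 kips.
Bearing (0.375 in plate, F_u = 70 ksi): end bolts L_c = 1.5625 − 0.8125/2 = 1.15625, R_n = min(1.2×1.15625×0.375×70, 2.4×0.75×0.375×70) = 36.422 kips/bolt; interior L_c = 2.5625 − 0.8125 = 1.75, R_n = 47.25 kips/bolt. φR_n = 0.75 × (2×36.422 + 4×47.25) = 196.4 kips.
Tension yield (gross): A_g = 6.375×0.375 = 2.3906 in². φR_n = 0.90 × 50 × 2.3906 = 107.6 kips.
Block shear: shear path 2×[1.5625+2×2.5625] = 2×6.6875 in, A_gv = 5.0156, A_nv = 2×(6.6875 − 2.5×0.875)×0.375 = 3.375 in²; tension across gage: (1.875 − 1×0.875)×0.375 = 0.375 in². R_n = min(0.6×70×3.375, 0.6×50×5.0156) + 1.0×70×0.375 = min(141.75, 150.47) + 26.25 = 168 kips. φR_n = 0.75 × 168 = 126.0 kips.
Tension rupture (net): A_n = (6.375 − 2×0.875)×0.375 = 1.7344 in² (U = 1.0, A_e = A_n). φR_n = 0.75 × 70 × 1.7344 = 91.1 kips.
Governing: min(135.2, 196.4, 107.6, 126.0, 91.1) = 91.1 kips → net-section rupture.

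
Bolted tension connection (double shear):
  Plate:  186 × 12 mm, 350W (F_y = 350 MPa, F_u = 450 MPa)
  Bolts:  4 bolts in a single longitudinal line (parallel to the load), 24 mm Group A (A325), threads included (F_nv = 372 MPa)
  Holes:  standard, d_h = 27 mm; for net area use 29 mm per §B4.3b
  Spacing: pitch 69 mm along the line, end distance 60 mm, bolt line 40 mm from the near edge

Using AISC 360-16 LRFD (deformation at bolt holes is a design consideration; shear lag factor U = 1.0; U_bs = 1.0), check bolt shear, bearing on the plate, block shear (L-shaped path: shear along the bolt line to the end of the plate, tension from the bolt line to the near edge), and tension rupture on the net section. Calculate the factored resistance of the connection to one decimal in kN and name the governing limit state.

Bolt shear: A_b = π(24)²/4 = 452.39 mm². φR_n = 0.75 × 372 × 452.39 × 4 × 2 = 1009.7 kN.
Bearing (12 mm plate, F_u = 450 MPa): end bolts L_c = 60 − 27/2 = 46.5, R_n = min(1.2×46.5×12×450, 2.4×24×12×450) = 301.32 kN/bolt; interior L_c = 69 − 27 = 42, R_n = 272.16 kN/bolt. φR_n = 0.75 × (1×301.32 + 3×272.16) = 838.4 kN.
Block shear: shear path 1×[60+3×69] = 1×267 mm, A_gv = 3204, A_nv = 1×(267 − 3.5×29)×12 = 1986 mm²; tension to near edge: (40 − 0.5×29)×12 = 306 mm². R_n = min(0.6×450×1986, 0.6×350×3204) + 1.0×450×306 = min(536.22, 672.84) + 137.7 = 673.92 kN. φR_n = 0.75 × 673.92 = 505.4 kN.
Tension rupture (net): A_n = (186 − 1×29)×12 = 1884 mm² (U = 1.0, A_e = A_n). φR_n = 0.75 × 450 × 1884 = 635.9 kN.
Governing: min(1009.7, 838.4, 505.4, 635.9) = 505.4 kN → block shear.

505.4 kN (block shear governs)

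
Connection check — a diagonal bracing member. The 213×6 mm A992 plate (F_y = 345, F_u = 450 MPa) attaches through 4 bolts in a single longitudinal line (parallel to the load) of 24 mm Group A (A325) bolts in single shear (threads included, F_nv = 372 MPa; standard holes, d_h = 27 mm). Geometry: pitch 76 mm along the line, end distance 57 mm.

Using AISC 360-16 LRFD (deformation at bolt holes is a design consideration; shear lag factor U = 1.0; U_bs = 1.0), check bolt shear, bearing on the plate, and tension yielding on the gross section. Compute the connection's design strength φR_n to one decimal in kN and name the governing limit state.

Bolt shear: A_b = π(24)²/4 = 452.39 mm². φR_n = 0.75 × 372 × 452.39 × 4 × 1 = 504.9 kN.
Bearing (6 mm plate, F_u = 450 MPa): end bolts L_c = 57 − 27/2 = 43.5, R_n = min(1.2×43.5×6×450, 2.4×24×6×450) = 140.94 kN/bolt; interior L_c = 76 − 27 = 49, R_n = 155.52 kN/bolt. φR_n = 0.75 × (1×140.94 + 3×155.52) = 455.6 kN.
Tension yield (gross): A_g = 213×6 = 1278 mm². φR_n = 0.90 × 345 × 1278 = 396.8 kN.
Governing: min(504.9, 455.6, 396.8) = 396.8 kN → gross-section yield.

396.8 kN (gross-section yield governs)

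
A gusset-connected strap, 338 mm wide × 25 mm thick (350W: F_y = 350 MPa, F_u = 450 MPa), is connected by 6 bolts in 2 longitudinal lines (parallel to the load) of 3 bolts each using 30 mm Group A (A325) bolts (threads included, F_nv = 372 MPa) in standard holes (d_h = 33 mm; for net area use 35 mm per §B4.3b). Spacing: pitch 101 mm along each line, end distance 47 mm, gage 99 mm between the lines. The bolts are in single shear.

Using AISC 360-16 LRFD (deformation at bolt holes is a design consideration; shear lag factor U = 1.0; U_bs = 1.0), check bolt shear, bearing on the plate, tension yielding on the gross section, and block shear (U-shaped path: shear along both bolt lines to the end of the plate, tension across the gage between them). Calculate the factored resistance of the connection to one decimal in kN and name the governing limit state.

Bolt shear: A_b = π(30)²/4 = 706.86 mm². φR_n = 0.75 × 372 × 706.86 × 6 × 1 = 1183.3 kN.
Bearing (25 mm plate, F_u = 450 MPa): end bolts L_c = 47 − 33/2 = 30.5, R_n = min(1.2×30.5×25×450, 2.4×30×25×450) = 411.75 kN/bolt; interior L_c = 101 − 33 = 68, R_n = 810 kN/bolt. φR_n = 0.75 × (2×411.75 + 4×810) = 3047.6 kN.
Tension yield (gross): A_g = 338×25 = 8450 mm². φR_n = 0.90 × 350 × 8450 = 2661.8 kN.
Block shear: shear path 2×[47+2×101] = 2×249 mm, A_gv = 12450, A_nv = 2×(249 − 2.5×35)×25 = 8075 mm²; tension across gage: (99 − 1×35)×25 = 1600 mm². R_n = min(0.6×450×8075, 0.6×350×12450) + 1.0×450×1600 = min(2180.3, 2614.5) + 720 = 2900.3 kN. φR_n = 0.75 × 2900.3 = 2175.2 kN.
Governing: min(1183.3, 3047.6, 2661.8, 2175.2) = 1183.3 kN → bolt shear.

1183.3 kN (bolt shear governs)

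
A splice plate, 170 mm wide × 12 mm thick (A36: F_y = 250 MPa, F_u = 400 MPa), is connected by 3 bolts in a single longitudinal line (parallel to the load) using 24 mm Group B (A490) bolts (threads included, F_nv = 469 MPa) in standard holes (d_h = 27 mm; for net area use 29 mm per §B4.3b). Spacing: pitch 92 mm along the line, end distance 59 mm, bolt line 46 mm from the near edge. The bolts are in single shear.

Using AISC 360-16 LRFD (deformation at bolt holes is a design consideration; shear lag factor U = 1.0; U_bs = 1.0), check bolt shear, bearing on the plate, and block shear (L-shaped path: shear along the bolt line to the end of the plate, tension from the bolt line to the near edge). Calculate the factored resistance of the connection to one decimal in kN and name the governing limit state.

Bolt shear: A_b = π(24)²/4 = 452.39 mm². φR_n = 0.75 × 469 × 452.39 × 3 × 1 = 477.4 kN.
Bearing (12 mm plate, F_u = 400 MPa): end bolts L_c = 59 − 27/2 = 45.5, R_n = min(1.2×45.5×12×400, 2.4×24×12×400) = 262.08 kN/bolt; interior L_c = 92 − 27 = 65, R_n = 276.48 kN/bolt. φR_n = 0.75 × (1×262.08 + 2×276.48) = 611.3 kN.
Block shear: shear path 1×[59+2×92] = 1×243 mm, A_gv = 2916, A_nv = 1×(243 − 2.5×29)×12 = 2046 mm²; tension to near edge: (46 − 0.5×29)×12 = 378 mm². R_n = min(0.6×400×2046, 0.6×250×2916) + 1.0×400×378 = min(491.04, 437.4) + 151.2 = 588.6 kN. φR_n = 0.75 × 588.6 = 441.5 kN.
Governing: min(477.4, 611.3, 441.5) = 441.5 kN → block shear.

441.5 kN (block shear governs)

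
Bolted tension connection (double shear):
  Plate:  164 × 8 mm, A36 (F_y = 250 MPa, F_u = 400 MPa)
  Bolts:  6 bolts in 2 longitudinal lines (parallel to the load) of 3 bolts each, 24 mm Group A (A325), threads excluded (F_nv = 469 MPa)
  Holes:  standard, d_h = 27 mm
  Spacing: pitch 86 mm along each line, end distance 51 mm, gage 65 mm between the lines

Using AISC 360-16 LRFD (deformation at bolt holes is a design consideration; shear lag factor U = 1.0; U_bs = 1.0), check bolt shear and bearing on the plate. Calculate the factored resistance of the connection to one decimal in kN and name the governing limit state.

769.0 kN (bearing governs)

Bolt shear: A_b = π(24)²/4 = 452.39 mm². φR_n = 0.75 × 469 × 452.39 × 6 × 2 = 1909.5 kN.
Bearing (8 mm plate, F_u = 400 MPa): end bolts L_c = 51 − 27/2 = 37.5, R_n = min(1.2×37.5×8×400, 2.4×24×8×400) = 144 kN/bolt; interior L_c = 86 − 27 = 59, R_n = 184.32 kN/bolt. φR_n = 0.75 × (2×144 + 4×184.32) = 769.0 kN.
Governing: min(1909.5, 769.0) = 769.0 kN → bearing.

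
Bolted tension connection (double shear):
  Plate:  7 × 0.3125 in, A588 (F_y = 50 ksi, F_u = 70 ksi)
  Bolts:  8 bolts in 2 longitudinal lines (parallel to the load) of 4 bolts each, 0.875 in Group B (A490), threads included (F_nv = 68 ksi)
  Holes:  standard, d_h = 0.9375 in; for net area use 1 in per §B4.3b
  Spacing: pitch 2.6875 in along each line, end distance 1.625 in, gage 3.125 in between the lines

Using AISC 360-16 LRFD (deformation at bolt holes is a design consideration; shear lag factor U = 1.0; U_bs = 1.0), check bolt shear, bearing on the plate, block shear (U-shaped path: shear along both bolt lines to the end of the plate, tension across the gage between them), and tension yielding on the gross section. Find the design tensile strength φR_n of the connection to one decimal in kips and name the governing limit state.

Bolt shear: A_b = π(0.875)²/4 = 0.60132 in². φR_n = 0.75 × 68 × 0.60132 × 8 × 2 = 490.7 kips.
Bearing (0.3125 in plate, F_u = 70 ksi): end bolts L_c = 1.625 − 0.9375/2 = 1.15625, R_n = min(1.2×1.15625×0.3125×70, 2.4×0.875×0.3125×70) = 30.352 kips/bolt; interior L_c = 2.6875 − 0.9375 = 1.75, R_n = 45.938 kips/bolt. φR_n = 0.75 × (2×30.352 + 6×45.938) = 252.2 kips.
Block shear: shear path 2×[1.625+3×2.6875] = 2×9.6875 in, A_gv = 6.0547, A_nv = 2×(9.6875 − 3.5×1)×0.3125 = 3.8672 in²; tension across gage: (3.125 − 1×1)×0.3125 = 0.66406 in². R_n = min(0.6×70×3.8672, 0.6×50×6.0547) + 1.0×70×0.66406 = min(162.42, 181.64) + 46.484 = 208.9 kips. φR_n = 0.75 × 208.9 = 156.7 kips.
Tension yield (gross): A_g = 7×0.3125 = 2.1875 in². φR_n = 0.90 × 50 × 2.1875 = 98.4 kips.
Governing: min(490.7, 252.2, 156.7, 98.4) = 98.4 kips → gross-section yield.

98.4 kips (gross-section yield governs)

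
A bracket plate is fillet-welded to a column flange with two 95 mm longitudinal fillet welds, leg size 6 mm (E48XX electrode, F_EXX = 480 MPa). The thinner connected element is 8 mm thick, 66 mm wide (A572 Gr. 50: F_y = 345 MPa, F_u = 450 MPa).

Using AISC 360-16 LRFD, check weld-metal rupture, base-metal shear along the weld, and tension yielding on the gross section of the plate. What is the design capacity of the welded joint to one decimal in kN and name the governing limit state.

Weld metal: throat = 0.707×6 = 4.242 mm, L = 2×95 = 190 mm. φR_n = 0.75 × 0.6 × 480 × 4.242 × 190 = 174.1 kN.
Base metal shear (8 mm plate): yield φR_n = 1.0×0.6×345×8×190 = 314.6 kN; rupture φR_n = 0.75×0.6×450×8×190 = 307.8 kN; take 307.8 kN (rupture).
Tension yield (gross): A_g = 66×8 = 528 mm². φR_n = 0.90 × 345 × 528 = 163.9 kN.
Governing: min(174.1, 307.8, 163.9) = 163.9 kN → gross-section yield.

163.9 kN (gross-section yield governs)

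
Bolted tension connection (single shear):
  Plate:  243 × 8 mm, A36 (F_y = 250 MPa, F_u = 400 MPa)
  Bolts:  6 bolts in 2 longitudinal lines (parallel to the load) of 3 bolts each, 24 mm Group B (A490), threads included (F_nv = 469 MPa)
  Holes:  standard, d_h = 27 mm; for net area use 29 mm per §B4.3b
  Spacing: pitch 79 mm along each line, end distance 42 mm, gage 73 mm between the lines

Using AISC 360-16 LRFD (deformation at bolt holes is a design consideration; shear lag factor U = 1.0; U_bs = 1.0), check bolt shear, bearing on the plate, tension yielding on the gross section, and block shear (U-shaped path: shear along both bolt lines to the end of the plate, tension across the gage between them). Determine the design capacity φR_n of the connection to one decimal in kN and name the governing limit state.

Bolt shear: A_b = π(24)²/4 = 452.39 mm². φR_n = 0.75 × 469 × 452.39 × 6 × 1 = 954.8 kN.
Bearing (8 mm plate, F_u = 400 MPa): end bolts L_c = 42 − 27/2 = 28.5, R_n = min(1.2×28.5×8×400, 2.4×24×8×400) = 109.44 kN/bolt; interior L_c = 79 − 27 = 52, R_n = 184.32 kN/bolt. φR_n = 0.75 × (2×109.44 + 4×184.32) = 717.1 kN.
Tension yield (gross): A_g = 243×8 = 1944 mm². φR_n = 0.90 × 250 × 1944 = 437.4 kN.
Block shear: shear path 2×[42+2×79] = 2×200 mm, A_gv = 3200, A_nv = 2×(200 − 2.5×29)×8 = 2040 mm²; tension across gage: (73 − 1×29)×8 = 352 mm². R_n = min(0.6×400×2040, 0.6×250×3200) + 1.0×400×352 = min(489.6, 480) + 140.8 = 620.8 kN. φR_n = 0.75 × 620.8 = 465.6 kN.
Governing: min(954.8, 717.1, 437.4, 465.6) = 437.4 kN → gross-section yield.

437.4 kN (gross-section yield governs)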